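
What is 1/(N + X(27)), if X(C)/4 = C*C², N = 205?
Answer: 1/78937 ≈ 1.2668e-5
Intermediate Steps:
X(C) = 4*C³ (X(C) = 4*(C*C²) = 4*C³)
1/(N + X(27)) = 1/(205 + 4*27³) = 1/(205 + 4*19683) = 1/(205 + 78732) = 1/78937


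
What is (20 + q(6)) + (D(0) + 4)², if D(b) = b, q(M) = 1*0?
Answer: 36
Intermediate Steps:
q(M) = 0
(20 + q(6)) + (D(0) + 4)² = (20 + 0) + (0 + 4)² = 20 + 4² = 20 + 16 = 36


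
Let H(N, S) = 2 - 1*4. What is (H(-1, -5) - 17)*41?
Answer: -779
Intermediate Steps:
H(N, S) = -2 (H(N, S) = 2 - 4 = -2)
(H(-1, -5) - 17)*41 = (-2 - 17)*41 = -19*41 = -779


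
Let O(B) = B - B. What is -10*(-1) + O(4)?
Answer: 10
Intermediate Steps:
O(B) = 0
-10*(-1) + O(4) = -10*(-1) + 0 = 10 + 0 = 10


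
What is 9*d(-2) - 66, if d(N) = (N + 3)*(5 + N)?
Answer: -39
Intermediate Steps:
d(N) = (3 + N)*(5 + N)
9*d(-2) - 66 = 9*(15 + (-2)**2 + 8*(-2)) - 66 = 9*(15 + 4 - 16) - 66 = 9*3 - 66 = 27 - 66 = -39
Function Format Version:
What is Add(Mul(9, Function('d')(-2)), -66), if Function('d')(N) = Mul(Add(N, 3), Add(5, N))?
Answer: -39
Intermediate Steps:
Function('d')(N) = Mul(Add(3, N), Add(5, N))
Add(Mul(9, Function('d')(-2)), -66) = Add(Mul(9, Add(15, Pow(-2, 2), Mul(8, -2))), -66) = Add(Mul(9, Add(15, 4, -16)), -66) = Add(Mul(9, 3), -66) = Add(27, -66) = -39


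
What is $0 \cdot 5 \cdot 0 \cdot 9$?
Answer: $0$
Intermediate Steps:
$0 \cdot 5 \cdot 0 \cdot 9 = 0 \cdot 0 \cdot 9 = 0 \cdot 9 = 0$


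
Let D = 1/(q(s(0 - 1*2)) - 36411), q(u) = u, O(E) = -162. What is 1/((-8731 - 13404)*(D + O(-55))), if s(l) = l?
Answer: 36413/130572306445 ≈ 2.7887e-7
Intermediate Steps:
D = -1/36413 (D = 1/((0 - 1*2) - 36411) = 1/((0 - 2) - 36411) = 1/(-2 - 36411) = 1/(-36413) = -1/36413 ≈ -2.7463e-5)
1/((-8731 - 13404)*(D + O(-55))) = 1/((-8731 - 13404)*(-1/36413 - 162)) = 1/(-22135*(-5898907/36413)) = 1/(130572306445/36413) = 36413/130572306445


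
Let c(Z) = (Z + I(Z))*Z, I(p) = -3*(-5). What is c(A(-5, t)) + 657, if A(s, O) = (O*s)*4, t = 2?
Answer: 1657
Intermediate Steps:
I(p) = 15
A(s, O) = 4*O*s
c(Z) = Z*(15 + Z) (c(Z) = (Z + 15)*Z = (15 + Z)*Z = Z*(15 + Z))
c(A(-5, t)) + 657 = (4*2*(-5))*(15 + 4*2*(-5)) + 657 = -40*(15 - 40) + 657 = -40*(-25) + 657 = 1000 + 657 = 1657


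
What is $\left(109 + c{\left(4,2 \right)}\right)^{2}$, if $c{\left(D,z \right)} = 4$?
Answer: $12769$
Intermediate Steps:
$\left(109 + c{\left(4,2 \right)}\right)^{2} = \left(109 + 4\right)^{2} = 113^{2} = 12769$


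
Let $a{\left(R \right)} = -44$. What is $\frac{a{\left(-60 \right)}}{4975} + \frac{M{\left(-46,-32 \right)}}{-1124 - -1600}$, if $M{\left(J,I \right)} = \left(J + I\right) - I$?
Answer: $- \frac{124897}{1184050} \approx -0.10548$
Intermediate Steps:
$M{\left(J,I \right)} = J$ ($M{\left(J,I \right)} = \left(I + J\right) - I = J$)
$\frac{a{\left(-60 \right)}}{4975} + \frac{M{\left(-46,-32 \right)}}{-1124 - -1600} = - \frac{44}{4975} - \frac{46}{-1124 - -1600} = \left(-44\right) \frac{1}{4975} - \frac{46}{-1124 + 1600} = - \frac{44}{4975} - \frac{46}{476} = - \frac{44}{4975} - \frac{23}{238} = - \frac{124897}{1184050}$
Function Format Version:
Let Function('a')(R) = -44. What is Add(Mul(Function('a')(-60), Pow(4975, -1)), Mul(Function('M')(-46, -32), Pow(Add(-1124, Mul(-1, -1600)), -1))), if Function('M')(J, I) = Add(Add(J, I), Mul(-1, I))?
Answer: Rational(-124897, 1184050) ≈ -0.10548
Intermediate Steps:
Function('M')(J, I) = J (Function('M')(J, I) = Add(Add(I, J), Mul(-1, I)) = J)
Add(Mul(Function('a')(-60), Pow(4975, -1)), Mul(Function('M')(-46, -32), Pow(Add(-1124, Mul(-1, -1600)), -1))) = Add(Mul(-44, Pow(4975, -1)), Mul(-46, Pow(Add(-1124, Mul(-1, -1600)), -1))) = Add(Mul(-44, Rational(1, 4975)), Mul(-46, Pow(Add(-1124, 1600), -1))) = Add(Rational(-44, 4975), Mul(-46, Pow(476, -1))) = Add(Rational(-44, 4975), Mul(-46, Rational(1, 476))) = Add(Rational(-44, 4975), Rational(-23, 238)) = Rational(-124897, 1184050)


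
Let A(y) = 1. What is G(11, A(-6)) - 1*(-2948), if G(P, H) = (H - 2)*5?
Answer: 2943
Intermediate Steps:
G(P, H) = -10 + 5*H (G(P, H) = (-2 + H)*5 = -10 + 5*H)
G(11, A(-6)) - 1*(-2948) = (-10 + 5*1) - 1*(-2948) = (-10 + 5) + 2948 = -5 + 2948 = 2943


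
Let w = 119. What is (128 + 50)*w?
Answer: 21182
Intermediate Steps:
(128 + 50)*w = (128 + 50)*119 = 178*119 = 21182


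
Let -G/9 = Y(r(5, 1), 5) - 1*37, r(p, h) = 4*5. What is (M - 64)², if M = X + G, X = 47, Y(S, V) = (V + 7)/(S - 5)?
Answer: 2383936/25 ≈ 95358.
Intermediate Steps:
r(p, h) = 20
Y(S, V) = (7 + V)/(-5 + S)
G = 1629/5 (G = -9*((7 + 5)/(-5 + 20) - 1*37) = -9*(12/15 - 37) = -9*((1/15)*12 - 37) = -9*(⅘ - 37) = -9*(-181/5) = 1629/5 ≈ 325.80)
M = 1864/5 (M = 47 + 1629/5 = 1864/5 ≈ 372.80)
(M - 64)² = (1864/5 - 64)² = (1544/5)² = 2383936/25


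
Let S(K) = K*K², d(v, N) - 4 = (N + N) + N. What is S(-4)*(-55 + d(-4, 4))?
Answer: 2496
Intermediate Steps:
d(v, N) = 4 + 3*N (d(v, N) = 4 + ((N + N) + N) = 4 + (2*N + N) = 4 + 3*N)
S(K) = K³
S(-4)*(-55 + d(-4, 4)) = (-4)³*(-55 + (4 + 3*4)) = -64*(-55 + (4 + 12)) = -64*(-55 + 16) = -64*(-39) = 2496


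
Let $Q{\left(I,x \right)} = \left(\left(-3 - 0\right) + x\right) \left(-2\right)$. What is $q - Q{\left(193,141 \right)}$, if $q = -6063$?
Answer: $-5787$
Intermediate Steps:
$Q{\left(I,x \right)} = 6 - 2 x$ ($Q{\left(I,x \right)} = \left(\left(-3 + 0\right) + x\right) \left(-2\right) = \left(-3 + x\right) \left(-2\right) = 6 - 2 x$)
$q - Q{\left(193,141 \right)} = -6063 - \left(6 - 282\right) = -6063 - -276 = -6063 + 276 = -5787$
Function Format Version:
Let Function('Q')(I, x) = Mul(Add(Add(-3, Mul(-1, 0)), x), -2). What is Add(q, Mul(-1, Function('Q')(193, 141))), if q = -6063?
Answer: -5787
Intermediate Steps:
Function('Q')(I, x) = Add(6, Mul(-2, x)) (Function('Q')(I, x) = Mul(Add(Add(-3, 0), x), -2) = Mul(Add(-3, x), -2) = Add(6, Mul(-2, x)))
Add(q, Mul(-1, Function('Q')(193, 141))) = Add(-6063, Mul(-1, Add(6, Mul(-2, 141)))) = Add(-6063, Mul(-1, Add(6, -282))) = Add(-6063, Mul(-1, -276)) = Add(-6063, 276) = -5787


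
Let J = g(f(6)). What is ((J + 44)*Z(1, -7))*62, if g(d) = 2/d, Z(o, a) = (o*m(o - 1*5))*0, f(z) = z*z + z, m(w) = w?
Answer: 0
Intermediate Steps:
f(z) = z + z² (f(z) = z² + z = z + z²)
Z(o, a) = 0 (Z(o, a) = (o*(o - 1*5))*0 = (o*(o - 5))*0 = (o*(-5 + o))*0 = 0)
J = 1/21 (J = 2/((6*(1 + 6))) = 2/((6*7)) = 2/42 = 2*(1/42) = 1/21 ≈ 0.047619)
((J + 44)*Z(1, -7))*62 = ((1/21 + 44)*0)*62 = ((925/21)*0)*62 = 0*62 = 0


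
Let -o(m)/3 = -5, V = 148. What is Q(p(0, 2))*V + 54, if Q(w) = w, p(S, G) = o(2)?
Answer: 2274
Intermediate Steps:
o(m) = 15 (o(m) = -3*(-5) = 15)
p(S, G) = 15
Q(p(0, 2))*V + 54 = 15*148 + 54 = 2220 + 54 = 2274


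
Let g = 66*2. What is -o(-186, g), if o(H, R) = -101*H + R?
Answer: -18918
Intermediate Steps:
g = 132
o(H, R) = R - 101*H
-o(-186, g) = -(132 - 101*(-186)) = -(132 + 18786) = -1*18918 = -18918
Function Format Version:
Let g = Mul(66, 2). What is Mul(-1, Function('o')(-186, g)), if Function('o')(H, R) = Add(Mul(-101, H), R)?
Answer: -18918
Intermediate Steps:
g = 132
Function('o')(H, R) = Add(R, Mul(-101, H))
Mul(-1, Function('o')(-186, g)) = Mul(-1, Add(132, Mul(-101, -186))) = Mul(-1, Add(132, 18786)) = Mul(-1, 18918) = -18918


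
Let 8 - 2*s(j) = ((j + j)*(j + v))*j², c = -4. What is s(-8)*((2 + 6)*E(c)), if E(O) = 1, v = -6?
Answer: -57312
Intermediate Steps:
s(j) = 4 - j³*(-6 + j) (s(j) = 4 - (j + j)*(j - 6)*j²/2 = 4 - (2*j)*(-6 + j)*j²/2 = 4 - 2*j*(-6 + j)*j²/2 = 4 - j³*(-6 + j))
s(-8)*((2 + 6)*E(c)) = (4 - 1*(-8)⁴ + 6*(-8)³)*((2 + 6)*1) = (4 - 1*4096 + 6*(-512))*(8*1) = (4 - 4096 - 3072)*8 = -7164*8 = -57312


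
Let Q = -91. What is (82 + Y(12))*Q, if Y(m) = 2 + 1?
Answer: -7735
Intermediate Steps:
Y(m) = 3
(82 + Y(12))*Q = (82 + 3)*(-91) = 85*(-91) = -7735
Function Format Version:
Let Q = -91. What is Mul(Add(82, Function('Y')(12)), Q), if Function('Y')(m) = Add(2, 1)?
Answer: -7735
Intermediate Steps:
Function('Y')(m) = 3
Mul(Add(82, Function('Y')(12)), Q) = Mul(Add(82, 3), -91) = Mul(85, -91) = -7735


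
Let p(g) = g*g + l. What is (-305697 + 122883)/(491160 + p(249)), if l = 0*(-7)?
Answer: -60938/184387 ≈ -0.33049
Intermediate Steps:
l = 0
p(g) = g² (p(g) = g*g + 0 = g² + 0 = g²)
(-305697 + 122883)/(491160 + p(249)) = (-305697 + 122883)/(491160 + 249²) = -182814/(491160 + 62001) = -182814/553161 = -182814*1/553161 = -60938/184387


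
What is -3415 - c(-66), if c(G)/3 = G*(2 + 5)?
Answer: -2029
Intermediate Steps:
c(G) = 21*G (c(G) = 3*(G*(2 + 5)) = 3*(G*7) = 3*(7*G) = 21*G)
-3415 - c(-66) = -3415 - 21*(-66) = -3415 - 1*(-1386) = -3415 + 1386 = -2029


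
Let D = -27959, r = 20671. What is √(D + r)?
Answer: 2*I*√1822 ≈ 85.37*I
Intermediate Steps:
√(D + r) = √(-27959 + 20671) = √(-7288) = 2*I*√1822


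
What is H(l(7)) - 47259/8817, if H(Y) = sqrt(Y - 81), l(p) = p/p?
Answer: -15753/2939 + 4*I*sqrt(5) ≈ -5.36 + 8.9443*I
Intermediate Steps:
l(p) = 1
H(Y) = sqrt(-81 + Y)
H(l(7)) - 47259/8817 = sqrt(-81 + 1) - 47259/8817 = sqrt(-80) - 47259*1/8817 = 4*I*sqrt(5) - 15753/2939 = -15753/2939 + 4*I*sqrt(5)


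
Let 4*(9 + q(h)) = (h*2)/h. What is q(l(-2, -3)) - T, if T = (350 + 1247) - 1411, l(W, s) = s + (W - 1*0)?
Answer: -389/2 ≈ -194.50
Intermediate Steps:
l(W, s) = W + s (l(W, s) = s + (W + 0) = s + W = W + s)
q(h) = -17/2 (q(h) = -9 + ((h*2)/h)/4 = -9 + ((2*h)/h)/4 = -9 + (1/4)*2 = -9 + 1/2 = -17/2)
T = 186 (T = 1597 - 1411 = 186)
q(l(-2, -3)) - T = -17/2 - 1*186 = -17/2 - 186 = -389/2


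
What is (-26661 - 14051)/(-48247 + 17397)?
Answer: 20356/15425 ≈ 1.3197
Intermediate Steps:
(-26661 - 14051)/(-48247 + 17397) = -40712/(-30850) = -40712*(-1/30850) = 20356/15425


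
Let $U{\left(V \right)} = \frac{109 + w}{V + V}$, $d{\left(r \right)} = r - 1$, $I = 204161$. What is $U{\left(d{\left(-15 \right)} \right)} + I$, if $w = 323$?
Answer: $\frac{408295}{2} \approx 2.0415 \cdot 10^{5}$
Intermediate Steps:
$d{\left(r \right)} = -1 + r$ ($d{\left(r \right)} = r - 1 = -1 + r$)
$U{\left(V \right)} = \frac{216}{V}$ ($U{\left(V \right)} = \frac{109 + 323}{V + V} = \frac{432}{2 V} = 432 \frac{1}{2 V} = \frac{216}{V}$)
$U{\left(d{\left(-15 \right)} \right)} + I = \frac{216}{-1 - 15} + 204161 = \frac{216}{-16} + 204161 = 216 \left(- \frac{1}{16}\right) + 204161 = - \frac{27}{2} + 204161 = \frac{408295}{2}$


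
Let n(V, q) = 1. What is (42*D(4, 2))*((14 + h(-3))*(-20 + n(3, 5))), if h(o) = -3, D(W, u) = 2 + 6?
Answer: -70224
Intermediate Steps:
D(W, u) = 8
(42*D(4, 2))*((14 + h(-3))*(-20 + n(3, 5))) = (42*8)*((14 - 3)*(-20 + 1)) = 336*(11*(-19)) = 336*(-209) = -70224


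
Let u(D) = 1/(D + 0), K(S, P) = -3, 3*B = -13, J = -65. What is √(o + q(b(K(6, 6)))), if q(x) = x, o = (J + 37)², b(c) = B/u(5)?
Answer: √6861/3 ≈ 27.610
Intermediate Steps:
B = -13/3 (B = (⅓)*(-13) = -13/3 ≈ -4.3333)
u(D) = 1/D
b(c) = -65/3 (b(c) = -13/(3*(1/5)) = -13/(3*⅕) = -13/3*5 = -65/3)
o = 784 (o = (-65 + 37)² = (-28)² = 784)
√(o + q(b(K(6, 6)))) = √(784 - 65/3) = √(2287/3) = √6861/3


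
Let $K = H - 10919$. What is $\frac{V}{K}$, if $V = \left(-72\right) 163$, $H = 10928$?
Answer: $-1304$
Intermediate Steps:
$K = 9$ ($K = 10928 - 10919 = 9$)
$V = -11736$
$\frac{V}{K} = - \frac{11736}{9} = \left(-11736\right) \frac{1}{9} = -1304$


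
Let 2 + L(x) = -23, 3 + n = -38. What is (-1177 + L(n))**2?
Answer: 1444804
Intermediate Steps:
n = -41 (n = -3 - 38 = -41)
L(x) = -25 (L(x) = -2 - 23 = -25)
(-1177 + L(n))**2 = (-1177 - 25)**2 = (-1202)**2 = 1444804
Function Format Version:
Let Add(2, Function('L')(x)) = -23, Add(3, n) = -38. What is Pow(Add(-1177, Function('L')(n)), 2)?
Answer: 1444804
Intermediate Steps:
n = -41 (n = Add(-3, -38) = -41)
Function('L')(x) = -25 (Function('L')(x) = Add(-2, -23) = -25)
Pow(Add(-1177, Function('L')(n)), 2) = Pow(Add(-1177, -25), 2) = Pow(-1202, 2) = 1444804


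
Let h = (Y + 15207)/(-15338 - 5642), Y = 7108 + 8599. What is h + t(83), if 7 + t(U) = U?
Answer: 781783/10490 ≈ 74.526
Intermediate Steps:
t(U) = -7 + U
Y = 15707
h = -15457/10490 (h = (15707 + 15207)/(-15338 - 5642) = 30914/(-20980) = 30914*(-1/20980) = -15457/10490 ≈ -1.4735)
h + t(83) = -15457/10490 + (-7 + 83) = -15457/10490 + 76 = 781783/10490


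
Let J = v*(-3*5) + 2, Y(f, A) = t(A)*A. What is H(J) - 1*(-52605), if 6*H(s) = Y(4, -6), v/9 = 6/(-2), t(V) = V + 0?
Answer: 52611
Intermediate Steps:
t(V) = V
Y(f, A) = A² (Y(f, A) = A*A = A²)
v = -27 (v = 9*(6/(-2)) = 9*(6*(-½)) = 9*(-3) = -27)
J = 407 (J = -(-81)*5 + 2 = -27*(-15) + 2 = 405 + 2 = 407)
H(s) = 6 (H(s) = (⅙)*(-6)² = (⅙)*36 = 6)
H(J) - 1*(-52605) = 6 - 1*(-52605) = 6 + 52605 = 52611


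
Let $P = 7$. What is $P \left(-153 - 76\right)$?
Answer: $-1603$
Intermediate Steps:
$P \left(-153 - 76\right) = 7 \left(-153 - 76\right) = 7 \left(-229\right) = -1603$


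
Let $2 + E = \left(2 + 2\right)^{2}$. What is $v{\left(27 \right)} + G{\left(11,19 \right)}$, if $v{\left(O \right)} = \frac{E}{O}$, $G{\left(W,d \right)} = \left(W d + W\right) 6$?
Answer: $\frac{35654}{27} \approx 1320.5$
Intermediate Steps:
$E = 14$ ($E = -2 + \left(2 + 2\right)^{2} = -2 + 4^{2} = -2 + 16 = 14$)
$G{\left(W,d \right)} = 6 W + 6 W d$ ($G{\left(W,d \right)} = \left(W + W d\right) 6 = 6 W + 6 W d$)
$v{\left(O \right)} = \frac{14}{O}$
$v{\left(27 \right)} + G{\left(11,19 \right)} = \frac{14}{27} + 6 \cdot 11 \left(1 + 19\right) = 14 \cdot \frac{1}{27} + 6 \cdot 11 \cdot 20 = \frac{14}{27} + 1320 = \frac{35654}{27}$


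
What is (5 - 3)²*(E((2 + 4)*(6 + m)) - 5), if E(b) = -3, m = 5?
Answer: -32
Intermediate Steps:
(5 - 3)²*(E((2 + 4)*(6 + m)) - 5) = (5 - 3)²*(-3 - 5) = 2²*(-8) = 4*(-8) = -32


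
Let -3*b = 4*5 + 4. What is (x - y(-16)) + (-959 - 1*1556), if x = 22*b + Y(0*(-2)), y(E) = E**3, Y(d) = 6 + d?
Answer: 1411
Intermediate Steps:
b = -8 (b = -(4*5 + 4)/3 = -(20 + 4)/3 = -1/3*24 = -8)
x = -170 (x = 22*(-8) + (6 + 0*(-2)) = -176 + (6 + 0) = -176 + 6 = -170)
(x - y(-16)) + (-959 - 1*1556) = (-170 - 1*(-16)**3) + (-959 - 1*1556) = (-170 - 1*(-4096)) + (-959 - 1556) = (-170 + 4096) - 2515 = 3926 - 2515 = 1411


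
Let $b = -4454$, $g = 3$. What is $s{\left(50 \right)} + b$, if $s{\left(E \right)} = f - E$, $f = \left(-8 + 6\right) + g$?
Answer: $-4503$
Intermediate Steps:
$f = 1$ ($f = \left(-8 + 6\right) + 3 = -2 + 3 = 1$)
$s{\left(E \right)} = 1 - E$
$s{\left(50 \right)} + b = \left(1 - 50\right) - 4454 = -49 - 4454 = -4503$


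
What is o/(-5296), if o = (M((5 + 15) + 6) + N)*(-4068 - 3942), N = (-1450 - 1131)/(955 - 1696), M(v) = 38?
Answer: 41036565/654056 ≈ 62.742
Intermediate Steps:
N = 2581/741 (N = -2581/(-741) = -2581*(-1/741) = 2581/741 ≈ 3.4831)
o = -82073130/247 (o = (38 + 2581/741)*(-4068 - 3942) = (30739/741)*(-8010) = -82073130/247 ≈ -3.3228e+5)
o/(-5296) = -82073130/247/(-5296) = -82073130/247*(-1/5296) = 41036565/654056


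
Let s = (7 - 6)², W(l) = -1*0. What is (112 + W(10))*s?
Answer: 112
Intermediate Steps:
W(l) = 0
s = 1 (s = 1² = 1)
(112 + W(10))*s = (112 + 0)*1 = 112*1 = 112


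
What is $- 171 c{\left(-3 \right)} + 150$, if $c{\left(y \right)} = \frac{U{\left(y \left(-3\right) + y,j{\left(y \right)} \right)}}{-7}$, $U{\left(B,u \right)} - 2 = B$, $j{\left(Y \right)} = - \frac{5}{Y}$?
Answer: $\frac{2418}{7} \approx 345.43$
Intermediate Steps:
$U{\left(B,u \right)} = 2 + B$
$c{\left(y \right)} = - \frac{2}{7} + \frac{2 y}{7}$ ($c{\left(y \right)} = \frac{2 + \left(y \left(-3\right) + y\right)}{-7} = \left(2 + \left(- 3 y + y\right)\right) \left(- \frac{1}{7}\right) = \left(2 - 2 y\right) \left(- \frac{1}{7}\right) = - \frac{2}{7} + \frac{2 y}{7}$)
$- 171 c{\left(-3 \right)} + 150 = - 171 \left(- \frac{2}{7} + \frac{2}{7} \left(-3\right)\right) + 150 = - 171 \left(- \frac{2}{7} - \frac{6}{7}\right) + 150 = \left(-171\right) \left(- \frac{8}{7}\right) + 150 = \frac{1368}{7} + 150 = \frac{2418}{7}$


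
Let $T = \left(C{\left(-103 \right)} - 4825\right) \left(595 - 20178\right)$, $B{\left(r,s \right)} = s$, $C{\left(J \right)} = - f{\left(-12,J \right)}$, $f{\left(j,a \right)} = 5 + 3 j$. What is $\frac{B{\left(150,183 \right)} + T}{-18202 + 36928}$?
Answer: $\frac{31293695}{6242} \approx 5013.4$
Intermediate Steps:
$C{\left(J \right)} = 31$ ($C{\left(J \right)} = - (5 + 3 \left(-12\right)) = - (5 - 36) = \left(-1\right) \left(-31\right) = 31$)
$T = 93880902$ ($T = \left(31 - 4825\right) \left(595 - 20178\right) = \left(-4794\right) \left(-19583\right) = 93880902$)
$\frac{B{\left(150,183 \right)} + T}{-18202 + 36928} = \frac{183 + 93880902}{-18202 + 36928} = \frac{93881085}{18726} = 93881085 \cdot \frac{1}{18726} = \frac{31293695}{6242}$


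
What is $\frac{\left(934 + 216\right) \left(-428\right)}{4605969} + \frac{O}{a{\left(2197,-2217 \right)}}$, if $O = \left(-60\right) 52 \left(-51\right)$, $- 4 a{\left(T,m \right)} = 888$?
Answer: $- \frac{122168509280}{170420853} \approx -716.86$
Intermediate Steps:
$a{\left(T,m \right)} = -222$ ($a{\left(T,m \right)} = \left(- \frac{1}{4}\right) 888 = -222$)
$O = 159120$ ($O = \left(-3120\right) \left(-51\right) = 159120$)
$\frac{\left(934 + 216\right) \left(-428\right)}{4605969} + \frac{O}{a{\left(2197,-2217 \right)}} = \frac{\left(934 + 216\right) \left(-428\right)}{4605969} + \frac{159120}{-222} = 1150 \left(-428\right) \frac{1}{4605969} + 159120 \left(- \frac{1}{222}\right) = \left(-492200\right) \frac{1}{4605969} - \frac{26520}{37} = - \frac{492200}{4605969} - \frac{26520}{37} = - \frac{122168509280}{170420853}$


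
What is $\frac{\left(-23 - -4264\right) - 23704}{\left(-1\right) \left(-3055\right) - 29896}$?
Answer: $\frac{19463}{26841} \approx 0.72512$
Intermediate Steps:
$\frac{\left(-23 - -4264\right) - 23704}{\left(-1\right) \left(-3055\right) - 29896} = \frac{\left(-23 + 4264\right) - 23704}{3055 - 29896} = \frac{4241 - 23704}{-26841} = \left(-19463\right) \left(- \frac{1}{26841}\right) = \frac{19463}{26841}$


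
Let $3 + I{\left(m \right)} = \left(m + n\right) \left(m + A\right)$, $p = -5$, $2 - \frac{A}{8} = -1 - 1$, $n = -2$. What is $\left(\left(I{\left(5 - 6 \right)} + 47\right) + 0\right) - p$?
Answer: $-44$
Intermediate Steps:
$A = 32$ ($A = 16 - 8 \left(-1 - 1\right) = 16 - -16 = 16 + 16 = 32$)
$I{\left(m \right)} = -3 + \left(-2 + m\right) \left(32 + m\right)$ ($I{\left(m \right)} = -3 + \left(m - 2\right) \left(m + 32\right) = -3 + \left(-2 + m\right) \left(32 + m\right)$)
$\left(\left(I{\left(5 - 6 \right)} + 47\right) + 0\right) - p = \left(\left(\left(-67 + \left(5 - 6\right)^{2} + 30 \left(5 - 6\right)\right) + 47\right) + 0\right) - -5 = \left(\left(\left(-67 + \left(5 - 6\right)^{2} + 30 \left(5 - 6\right)\right) + 47\right) + 0\right) + 5 = \left(\left(\left(-67 + \left(-1\right)^{2} + 30 \left(-1\right)\right) + 47\right) + 0\right) + 5 = \left(\left(\left(-67 + 1 - 30\right) + 47\right) + 0\right) + 5 = \left(\left(-96 + 47\right) + 0\right) + 5 = \left(-49 + 0\right) + 5 = -49 + 5 = -44$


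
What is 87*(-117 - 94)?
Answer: -18357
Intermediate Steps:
87*(-117 - 94) = 87*(-211) = -18357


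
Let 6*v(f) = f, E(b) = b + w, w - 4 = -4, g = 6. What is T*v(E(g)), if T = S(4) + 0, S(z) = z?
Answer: 4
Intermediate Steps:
w = 0 (w = 4 - 4 = 0)
E(b) = b (E(b) = b + 0 = b)
T = 4 (T = 4 + 0 = 4)
v(f) = f/6
T*v(E(g)) = 4*((⅙)*6) = 4*1 = 4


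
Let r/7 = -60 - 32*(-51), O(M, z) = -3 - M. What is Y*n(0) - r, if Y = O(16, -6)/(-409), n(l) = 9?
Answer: -4500465/409 ≈ -11004.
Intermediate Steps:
Y = 19/409 (Y = (-3 - 1*16)/(-409) = (-3 - 16)*(-1/409) = -19*(-1/409) = 19/409 ≈ 0.046455)
r = 11004 (r = 7*(-60 - 32*(-51)) = 7*(-60 + 1632) = 7*1572 = 11004)
Y*n(0) - r = (19/409)*9 - 1*11004 = 171/409 - 11004 = -4500465/409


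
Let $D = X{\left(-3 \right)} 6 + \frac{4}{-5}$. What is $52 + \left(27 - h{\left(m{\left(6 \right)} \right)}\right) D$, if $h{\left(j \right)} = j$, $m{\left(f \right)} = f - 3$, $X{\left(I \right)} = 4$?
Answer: $\frac{3044}{5} \approx 608.8$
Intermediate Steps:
$m{\left(f \right)} = -3 + f$
$D = \frac{116}{5}$ ($D = 4 \cdot 6 + \frac{4}{-5} = 24 + 4 \left(- \frac{1}{5}\right) = 24 - \frac{4}{5} = \frac{116}{5} \approx 23.2$)
$52 + \left(27 - h{\left(m{\left(6 \right)} \right)}\right) D = 52 + \left(27 - \left(-3 + 6\right)\right) \frac{116}{5} = 52 + \left(27 - 3\right) \frac{116}{5} = 52 + 24 \cdot \frac{116}{5} = 52 + \frac{2784}{5} = \frac{3044}{5}$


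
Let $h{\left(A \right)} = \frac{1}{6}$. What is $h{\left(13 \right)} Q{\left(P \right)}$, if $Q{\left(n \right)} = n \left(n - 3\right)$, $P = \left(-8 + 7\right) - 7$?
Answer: $\frac{44}{3} \approx 14.667$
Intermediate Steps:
$P = -8$ ($P = -1 - 7 = -8$)
$Q{\left(n \right)} = n \left(-3 + n\right)$
$h{\left(A \right)} = \frac{1}{6}$
$h{\left(13 \right)} Q{\left(P \right)} = \frac{\left(-8\right) \left(-3 - 8\right)}{6} = \frac{\left(-8\right) \left(-11\right)}{6} = \frac{1}{6} \cdot 88 = \frac{44}{3}$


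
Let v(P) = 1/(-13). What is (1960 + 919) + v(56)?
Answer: 37426/13 ≈ 2878.9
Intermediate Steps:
v(P) = -1/13
(1960 + 919) + v(56) = (1960 + 919) - 1/13 = 2879 - 1/13 = 37426/13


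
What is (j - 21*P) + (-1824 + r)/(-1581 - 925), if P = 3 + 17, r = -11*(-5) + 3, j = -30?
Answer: -562967/1253 ≈ -449.30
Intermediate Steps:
r = 58 (r = 55 + 3 = 58)
P = 20
(j - 21*P) + (-1824 + r)/(-1581 - 925) = (-30 - 21*20) + (-1824 + 58)/(-1581 - 925) = (-30 - 420) - 1766/(-2506) = -450 - 1766*(-1/2506) = -450 + 883/1253 = -562967/1253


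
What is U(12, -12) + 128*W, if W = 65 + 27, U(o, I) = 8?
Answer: 11784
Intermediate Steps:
W = 92
U(12, -12) + 128*W = 8 + 128*92 = 8 + 11776 = 11784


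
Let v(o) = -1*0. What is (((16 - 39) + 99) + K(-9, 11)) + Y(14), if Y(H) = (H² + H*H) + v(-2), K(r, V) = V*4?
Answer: 512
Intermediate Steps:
v(o) = 0
K(r, V) = 4*V
Y(H) = 2*H² (Y(H) = (H² + H*H) + 0 = (H² + H²) + 0 = 2*H² + 0 = 2*H²)
(((16 - 39) + 99) + K(-9, 11)) + Y(14) = (((16 - 39) + 99) + 4*11) + 2*14² = ((-23 + 99) + 44) + 2*196 = (76 + 44) + 392 = 120 + 392 = 512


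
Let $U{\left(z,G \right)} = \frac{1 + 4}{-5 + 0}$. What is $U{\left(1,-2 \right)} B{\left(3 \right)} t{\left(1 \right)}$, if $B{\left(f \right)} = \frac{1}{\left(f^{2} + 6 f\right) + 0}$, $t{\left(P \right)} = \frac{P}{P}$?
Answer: $- \frac{1}{27} \approx -0.037037$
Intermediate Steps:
$t{\left(P \right)} = 1$
$B{\left(f \right)} = \frac{1}{f^{2} + 6 f}$
$U{\left(z,G \right)} = -1$ ($U{\left(z,G \right)} = \frac{5}{-5} = 5 \left(- \frac{1}{5}\right) = -1$)
$U{\left(1,-2 \right)} B{\left(3 \right)} t{\left(1 \right)} = - \frac{1}{3 \left(6 + 3\right)} 1 = - \frac{1}{3 \cdot 9} \cdot 1 = \left(-1\right) \frac{1}{27} \cdot 1 = \left(- \frac{1}{27}\right) 1 = - \frac{1}{27}$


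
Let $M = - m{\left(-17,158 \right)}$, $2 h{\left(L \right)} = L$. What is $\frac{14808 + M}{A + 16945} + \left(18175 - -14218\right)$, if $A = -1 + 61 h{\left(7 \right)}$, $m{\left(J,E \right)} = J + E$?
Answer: $\frac{1111595129}{34315} \approx 32394.0$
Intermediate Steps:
$h{\left(L \right)} = \frac{L}{2}$
$m{\left(J,E \right)} = E + J$
$A = \frac{425}{2}$ ($A = -1 + 61 \cdot \frac{1}{2} \cdot 7 = -1 + 61 \cdot \frac{7}{2} = -1 + \frac{427}{2} = \frac{425}{2} \approx 212.5$)
$M = -141$ ($M = - (158 - 17) = \left(-1\right) 141 = -141$)
$\frac{14808 + M}{A + 16945} + \left(18175 - -14218\right) = \frac{14808 - 141}{\frac{425}{2} + 16945} + \left(18175 - -14218\right) = \frac{14667}{\frac{34315}{2}} + \left(18175 + 14218\right) = 14667 \cdot \frac{2}{34315} + 32393 = \frac{29334}{34315} + 32393 = \frac{1111595129}{34315}$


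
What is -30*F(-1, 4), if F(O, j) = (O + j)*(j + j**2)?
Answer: -1800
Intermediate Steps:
-30*F(-1, 4) = -120*(-1 + 4 + 4**2 - 1*4) = -120*(-1 + 4 + 16 - 4) = -120*15 = -30*60 = -1800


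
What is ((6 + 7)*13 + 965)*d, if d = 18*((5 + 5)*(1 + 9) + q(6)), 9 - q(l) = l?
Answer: 2102436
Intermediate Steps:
q(l) = 9 - l
d = 1854 (d = 18*((5 + 5)*(1 + 9) + (9 - 1*6)) = 18*(10*10 + (9 - 6)) = 18*(100 + 3) = 18*103 = 1854)
((6 + 7)*13 + 965)*d = ((6 + 7)*13 + 965)*1854 = (13*13 + 965)*1854 = (169 + 965)*1854 = 1134*1854 = 2102436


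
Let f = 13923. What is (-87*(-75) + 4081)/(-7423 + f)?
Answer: 5303/3250 ≈ 1.6317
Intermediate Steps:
(-87*(-75) + 4081)/(-7423 + f) = (-87*(-75) + 4081)/(-7423 + 13923) = (6525 + 4081)/6500 = 10606*(1/6500) = 5303/3250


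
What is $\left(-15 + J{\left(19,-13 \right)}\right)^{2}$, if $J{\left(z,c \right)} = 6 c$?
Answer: $8649$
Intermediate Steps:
$\left(-15 + J{\left(19,-13 \right)}\right)^{2} = \left(-15 + 6 \left(-13\right)\right)^{2} = \left(-15 - 78\right)^{2} = \left(-93\right)^{2} = 8649$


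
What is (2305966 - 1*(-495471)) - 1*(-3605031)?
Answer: 6406468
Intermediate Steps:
(2305966 - 1*(-495471)) - 1*(-3605031) = (2305966 + 495471) + 3605031 = 2801437 + 3605031 = 6406468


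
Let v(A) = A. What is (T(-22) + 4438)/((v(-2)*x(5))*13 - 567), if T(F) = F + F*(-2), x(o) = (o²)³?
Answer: -4460/406817 ≈ -0.010963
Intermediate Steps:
x(o) = o⁶
T(F) = -F (T(F) = F - 2*F = -F)
(T(-22) + 4438)/((v(-2)*x(5))*13 - 567) = (-1*(-22) + 4438)/(-2*5⁶*13 - 567) = (22 + 4438)/(-2*15625*13 - 567) = 4460/(-31250*13 - 567) = 4460/(-406250 - 567) = 4460/(-406817) = 4460*(-1/406817) = -4460/406817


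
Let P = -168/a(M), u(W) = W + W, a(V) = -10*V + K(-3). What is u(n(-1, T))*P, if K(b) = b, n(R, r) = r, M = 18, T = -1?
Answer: -112/61 ≈ -1.8361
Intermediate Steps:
a(V) = -3 - 10*V (a(V) = -10*V - 3 = -3 - 10*V)
u(W) = 2*W
P = 56/61 (P = -168/(-3 - 10*18) = -168/(-3 - 180) = -168/(-183) = -168*(-1/183) = 56/61 ≈ 0.91803)
u(n(-1, T))*P = (2*(-1))*(56/61) = -2*56/61 = -112/61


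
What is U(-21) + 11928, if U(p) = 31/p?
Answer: 250457/21 ≈ 11927.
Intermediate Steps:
U(-21) + 11928 = 31/(-21) + 11928 = 31*(-1/21) + 11928 = -31/21 + 11928 = 250457/21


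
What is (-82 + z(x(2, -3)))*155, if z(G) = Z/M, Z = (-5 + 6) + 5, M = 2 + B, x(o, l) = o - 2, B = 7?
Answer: -37820/3 ≈ -12607.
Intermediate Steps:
x(o, l) = -2 + o
M = 9 (M = 2 + 7 = 9)
Z = 6 (Z = 1 + 5 = 6)
z(G) = ⅔ (z(G) = 6/9 = 6*(⅑) = ⅔)
(-82 + z(x(2, -3)))*155 = (-82 + ⅔)*155 = -244/3*155 = -37820/3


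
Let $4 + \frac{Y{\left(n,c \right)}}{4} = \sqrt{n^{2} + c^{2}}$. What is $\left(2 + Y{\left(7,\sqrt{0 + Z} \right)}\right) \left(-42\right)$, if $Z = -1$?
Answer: $588 - 672 \sqrt{3} \approx -575.94$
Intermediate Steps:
$Y{\left(n,c \right)} = -16 + 4 \sqrt{c^{2} + n^{2}}$ ($Y{\left(n,c \right)} = -16 + 4 \sqrt{n^{2} + c^{2}} = -16 + 4 \sqrt{c^{2} + n^{2}}$)
$\left(2 + Y{\left(7,\sqrt{0 + Z} \right)}\right) \left(-42\right) = \left(2 - \left(16 - 4 \sqrt{\left(\sqrt{0 - 1}\right)^{2} + 7^{2}}\right)\right) \left(-42\right) = \left(2 - \left(16 - 4 \sqrt{\left(\sqrt{-1}\right)^{2} + 49}\right)\right) \left(-42\right) = \left(2 - \left(16 - 4 \sqrt{i^{2} + 49}\right)\right) \left(-42\right) = \left(2 - \left(16 - 4 \sqrt{-1 + 49}\right)\right) \left(-42\right) = \left(2 - \left(16 - 4 \sqrt{48}\right)\right) \left(-42\right) = \left(2 - \left(16 - 4 \cdot 4 \sqrt{3}\right)\right) \left(-42\right) = \left(2 - \left(16 - 16 \sqrt{3}\right)\right) \left(-42\right) = \left(-14 + 16 \sqrt{3}\right) \left(-42\right) = 588 - 672 \sqrt{3}$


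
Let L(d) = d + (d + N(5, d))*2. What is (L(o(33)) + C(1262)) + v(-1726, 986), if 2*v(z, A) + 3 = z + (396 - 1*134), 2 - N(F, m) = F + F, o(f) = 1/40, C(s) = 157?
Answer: -23697/40 ≈ -592.42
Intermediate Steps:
o(f) = 1/40
N(F, m) = 2 - 2*F (N(F, m) = 2 - (F + F) = 2 - 2*F)
L(d) = -16 + 3*d (L(d) = d + (d + (2 - 2*5))*2 = d + (d + (2 - 10))*2 = d + (d - 8)*2 = d + (-8 + d)*2 = d + (-16 + 2*d) = -16 + 3*d)
v(z, A) = 259/2 + z/2 (v(z, A) = -3/2 + (z + (396 - 1*134))/2 = -3/2 + (z + (396 - 134))/2 = -3/2 + (z + 262)/2 = -3/2 + (262 + z)/2 = -3/2 + (131 + z/2) = 259/2 + z/2)
(L(o(33)) + C(1262)) + v(-1726, 986) = ((-16 + 3*(1/40)) + 157) + (259/2 + (½)*(-1726)) = ((-16 + 3/40) + 157) + (259/2 - 863) = (-637/40 + 157) - 1467/2 = 5643/40 - 1467/2 = -23697/40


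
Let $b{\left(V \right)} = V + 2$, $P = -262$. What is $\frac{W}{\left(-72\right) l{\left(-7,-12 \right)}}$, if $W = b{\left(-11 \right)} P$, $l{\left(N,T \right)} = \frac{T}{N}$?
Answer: $- \frac{917}{48} \approx -19.104$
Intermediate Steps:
$b{\left(V \right)} = 2 + V$
$W = 2358$ ($W = \left(2 - 11\right) \left(-262\right) = \left(-9\right) \left(-262\right) = 2358$)
$\frac{W}{\left(-72\right) l{\left(-7,-12 \right)}} = \frac{2358}{\left(-72\right) \left(- \frac{12}{-7}\right)} = \frac{2358}{\left(-72\right) \left(\left(-12\right) \left(- \frac{1}{7}\right)\right)} = \frac{2358}{\left(-72\right) \frac{12}{7}} = \frac{2358}{- \frac{864}{7}} = 2358 \left(- \frac{7}{864}\right) = - \frac{917}{48}$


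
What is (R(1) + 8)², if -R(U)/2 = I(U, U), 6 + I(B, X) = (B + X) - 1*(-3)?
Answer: 100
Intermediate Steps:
I(B, X) = -3 + B + X (I(B, X) = -6 + ((B + X) - 1*(-3)) = -6 + ((B + X) + 3) = -6 + (3 + B + X) = -3 + B + X)
R(U) = 6 - 4*U (R(U) = -2*(-3 + U + U) = -2*(-3 + 2*U) = 6 - 4*U)
(R(1) + 8)² = ((6 - 4*1) + 8)² = ((6 - 4) + 8)² = (2 + 8)² = 10² = 100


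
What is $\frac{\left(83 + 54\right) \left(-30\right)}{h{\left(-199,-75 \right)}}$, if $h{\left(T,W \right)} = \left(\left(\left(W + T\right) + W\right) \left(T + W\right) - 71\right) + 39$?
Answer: $- \frac{2055}{47797} \approx -0.042994$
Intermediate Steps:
$h{\left(T,W \right)} = -32 + \left(T + W\right) \left(T + 2 W\right)$ ($h{\left(T,W \right)} = \left(\left(\left(T + W\right) + W\right) \left(T + W\right) - 71\right) + 39 = \left(\left(T + 2 W\right) \left(T + W\right) - 71\right) + 39 = \left(\left(T + W\right) \left(T + 2 W\right) - 71\right) + 39 = \left(-71 + \left(T + W\right) \left(T + 2 W\right)\right) + 39 = -32 + \left(T + W\right) \left(T + 2 W\right)$)
$\frac{\left(83 + 54\right) \left(-30\right)}{h{\left(-199,-75 \right)}} = \frac{\left(83 + 54\right) \left(-30\right)}{-32 + \left(-199\right)^{2} + 2 \left(-75\right)^{2} + 3 \left(-199\right) \left(-75\right)} = \frac{137 \left(-30\right)}{-32 + 39601 + 2 \cdot 5625 + 44775} = - \frac{4110}{-32 + 39601 + 11250 + 44775} = - \frac{4110}{95594} = \left(-4110\right) \frac{1}{95594} = - \frac{2055}{47797}$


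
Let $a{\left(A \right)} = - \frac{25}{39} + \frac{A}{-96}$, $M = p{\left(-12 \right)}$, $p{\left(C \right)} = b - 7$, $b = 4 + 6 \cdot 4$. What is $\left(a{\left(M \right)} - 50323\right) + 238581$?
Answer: $\frac{234944911}{1248} \approx 1.8826 \cdot 10^{5}$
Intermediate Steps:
$b = 28$ ($b = 4 + 24 = 28$)
$p{\left(C \right)} = 21$ ($p{\left(C \right)} = 28 - 7 = 21$)
$M = 21$
$a{\left(A \right)} = - \frac{25}{39} - \frac{A}{96}$ ($a{\left(A \right)} = \left(-25\right) \frac{1}{39} + A \left(- \frac{1}{96}\right) = - \frac{25}{39} - \frac{A}{96}$)
$\left(a{\left(M \right)} - 50323\right) + 238581 = \left(\left(- \frac{25}{39} - \frac{7}{32}\right) - 50323\right) + 238581 = \left(- \frac{1073}{1248} - 50323\right) + 238581 = - \frac{62804177}{1248} + 238581 = \frac{234944911}{1248}$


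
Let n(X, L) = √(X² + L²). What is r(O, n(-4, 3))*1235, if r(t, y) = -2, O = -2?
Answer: -2470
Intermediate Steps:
n(X, L) = √(L² + X²)
r(O, n(-4, 3))*1235 = -2*1235 = -2470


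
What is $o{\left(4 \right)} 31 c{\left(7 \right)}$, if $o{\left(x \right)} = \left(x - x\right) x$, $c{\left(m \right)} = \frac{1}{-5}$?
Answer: $0$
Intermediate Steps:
$c{\left(m \right)} = - \frac{1}{5}$
$o{\left(x \right)} = 0$ ($o{\left(x \right)} = 0 x = 0$)
$o{\left(4 \right)} 31 c{\left(7 \right)} = 0 \cdot 31 \left(- \frac{1}{5}\right) = 0 \left(- \frac{1}{5}\right) = 0$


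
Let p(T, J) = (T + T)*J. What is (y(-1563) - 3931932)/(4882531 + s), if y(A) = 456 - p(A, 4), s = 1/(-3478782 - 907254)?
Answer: -17188752274992/21414956737115 ≈ -0.80265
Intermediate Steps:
s = -1/4386036 (s = 1/(-4386036) = -1/4386036 ≈ -2.2800e-7)
p(T, J) = 2*J*T (p(T, J) = (2*T)*J = 2*J*T)
y(A) = 456 - 8*A (y(A) = 456 - 2*4*A = 456 - 8*A)
(y(-1563) - 3931932)/(4882531 + s) = ((456 - 8*(-1563)) - 3931932)/(4882531 - 1/4386036) = ((456 + 12504) - 3931932)/(21414956737115/4386036) = (12960 - 3931932)*(4386036/21414956737115) = -3918972*4386036/21414956737115 = -17188752274992/21414956737115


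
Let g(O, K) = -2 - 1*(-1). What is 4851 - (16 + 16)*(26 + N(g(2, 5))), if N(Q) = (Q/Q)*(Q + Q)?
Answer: 4083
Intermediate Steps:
g(O, K) = -1 (g(O, K) = -2 + 1 = -1)
N(Q) = 2*Q (N(Q) = 1*(2*Q) = 2*Q)
4851 - (16 + 16)*(26 + N(g(2, 5))) = 4851 - (16 + 16)*(26 + 2*(-1)) = 4851 - 32*(26 - 2) = 4851 - 32*24 = 4851 - 1*768 = 4851 - 768 = 4083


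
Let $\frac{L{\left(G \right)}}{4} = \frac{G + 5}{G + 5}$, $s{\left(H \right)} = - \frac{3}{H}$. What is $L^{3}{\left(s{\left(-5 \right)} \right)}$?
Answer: $64$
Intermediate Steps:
$L{\left(G \right)} = 4$ ($L{\left(G \right)} = 4 \frac{G + 5}{G + 5} = 4 \frac{5 + G}{5 + G} = 4 \cdot 1 = 4$)
$L^{3}{\left(s{\left(-5 \right)} \right)} = 4^{3} = 64$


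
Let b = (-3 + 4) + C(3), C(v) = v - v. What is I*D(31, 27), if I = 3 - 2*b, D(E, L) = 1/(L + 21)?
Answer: 1/48 ≈ 0.020833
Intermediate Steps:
C(v) = 0
D(E, L) = 1/(21 + L)
b = 1 (b = (-3 + 4) + 0 = 1 + 0 = 1)
I = 1 (I = 3 - 2*1 = 3 - 2 = 1)
I*D(31, 27) = 1/(21 + 27) = 1/48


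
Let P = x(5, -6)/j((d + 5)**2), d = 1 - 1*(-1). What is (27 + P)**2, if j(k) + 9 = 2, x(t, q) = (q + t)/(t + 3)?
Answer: 2289169/3136 ≈ 729.96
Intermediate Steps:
d = 2 (d = 1 + 1 = 2)
x(t, q) = (q + t)/(3 + t)
j(k) = -7 (j(k) = -9 + 2 = -7)
P = 1/56 (P = ((-6 + 5)/(3 + 5))/(-7) = (-1/8)*(-1/7) = ((1/8)*(-1))*(-1/7) = -1/8*(-1/7) = 1/56 ≈ 0.017857)
(27 + P)**2 = (27 + 1/56)**2 = (1513/56)**2 = 2289169/3136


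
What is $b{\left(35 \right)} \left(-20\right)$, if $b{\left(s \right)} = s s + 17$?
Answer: $-24840$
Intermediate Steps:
$b{\left(s \right)} = 17 + s^{2}$ ($b{\left(s \right)} = s^{2} + 17 = 17 + s^{2}$)
$b{\left(35 \right)} \left(-20\right) = \left(17 + 35^{2}\right) \left(-20\right) = \left(17 + 1225\right) \left(-20\right) = 1242 \left(-20\right) = -24840$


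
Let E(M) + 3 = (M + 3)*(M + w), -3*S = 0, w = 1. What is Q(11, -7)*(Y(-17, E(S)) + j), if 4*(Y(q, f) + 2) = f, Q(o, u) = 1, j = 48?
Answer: 46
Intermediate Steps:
S = 0 (S = -⅓*0 = 0)
E(M) = -3 + (1 + M)*(3 + M) (E(M) = -3 + (M + 3)*(M + 1) = -3 + (3 + M)*(1 + M) = -3 + (1 + M)*(3 + M))
Y(q, f) = -2 + f/4
Q(11, -7)*(Y(-17, E(S)) + j) = 1*((-2 + (0*(4 + 0))/4) + 48) = 1*((-2 + (0*4)/4) + 48) = 1*((-2 + (¼)*0) + 48) = 1*((-2 + 0) + 48) = 1*(-2 + 48) = 1*46 = 46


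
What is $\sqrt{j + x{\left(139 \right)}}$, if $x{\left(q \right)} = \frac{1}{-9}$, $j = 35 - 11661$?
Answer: $\frac{i \sqrt{104635}}{3} \approx 107.82 i$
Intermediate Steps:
$j = -11626$ ($j = 35 - 11661 = -11626$)
$x{\left(q \right)} = - \frac{1}{9}$
$\sqrt{j + x{\left(139 \right)}} = \sqrt{-11626 - \frac{1}{9}} = \sqrt{- \frac{104635}{9}} = \frac{i \sqrt{104635}}{3}$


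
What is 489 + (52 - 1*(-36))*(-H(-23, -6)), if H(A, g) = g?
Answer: 1017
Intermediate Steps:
489 + (52 - 1*(-36))*(-H(-23, -6)) = 489 + (52 - 1*(-36))*(-1*(-6)) = 489 + (52 + 36)*6 = 489 + 88*6 = 489 + 528 = 1017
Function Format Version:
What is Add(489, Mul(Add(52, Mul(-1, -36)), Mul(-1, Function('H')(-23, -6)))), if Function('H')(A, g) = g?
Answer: 1017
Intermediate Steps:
Add(489, Mul(Add(52, Mul(-1, -36)), Mul(-1, Function('H')(-23, -6)))) = Add(489, Mul(Add(52, Mul(-1, -36)), Mul(-1, -6))) = Add(489, Mul(Add(52, 36), 6)) = Add(489, Mul(88, 6)) = Add(489, 528) = 1017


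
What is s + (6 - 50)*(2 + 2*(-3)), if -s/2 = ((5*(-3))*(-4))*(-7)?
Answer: 1016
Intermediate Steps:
s = 840 (s = -2*(5*(-3))*(-4)*(-7) = -2*(-15*(-4))*(-7) = -120*(-7) = -2*(-420) = 840)
s + (6 - 50)*(2 + 2*(-3)) = 840 + (6 - 50)*(2 + 2*(-3)) = 840 - 44*(2 - 6) = 840 - 44*(-4) = 840 + 176 = 1016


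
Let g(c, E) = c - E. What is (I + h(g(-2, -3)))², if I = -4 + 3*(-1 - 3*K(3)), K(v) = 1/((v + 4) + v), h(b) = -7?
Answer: 22201/100 ≈ 222.01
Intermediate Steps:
K(v) = 1/(4 + 2*v) (K(v) = 1/((4 + v) + v) = 1/(4 + 2*v))
I = -79/10 (I = -4 + 3*(-1 - 3/(2*(2 + 3))) = -4 + 3*(-1 - 3/(2*5)) = -4 + 3*(-1 - 3*⅒) = -4 + 3*(-1 - 3/10) = -4 + 3*(-13/10) = -4 - 39/10 = -79/10 ≈ -7.9000)
(I + h(g(-2, -3)))² = (-79/10 - 7)² = (-149/10)² = 22201/100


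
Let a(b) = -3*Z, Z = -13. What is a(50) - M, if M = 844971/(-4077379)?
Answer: 159862752/4077379 ≈ 39.207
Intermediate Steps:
M = -844971/4077379 (M = 844971*(-1/4077379) = -844971/4077379 ≈ -0.20723)
a(b) = 39 (a(b) = -3*(-13) = 39)
a(50) - M = 39 - 1*(-844971/4077379) = 39 + 844971/4077379 = 159862752/4077379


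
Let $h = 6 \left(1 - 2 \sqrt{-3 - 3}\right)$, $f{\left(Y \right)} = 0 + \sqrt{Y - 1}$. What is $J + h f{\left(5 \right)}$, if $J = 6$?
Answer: $18 - 24 i \sqrt{6} \approx 18.0 - 58.788 i$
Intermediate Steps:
$f{\left(Y \right)} = \sqrt{-1 + Y}$ ($f{\left(Y \right)} = 0 + \sqrt{-1 + Y} = \sqrt{-1 + Y}$)
$h = 6 - 12 i \sqrt{6}$ ($h = 6 \left(1 - 2 \sqrt{-6}\right) = 6 \left(1 - 2 i \sqrt{6}\right) = 6 - 12 i \sqrt{6} \approx 6.0 - 29.394 i$)
$J + h f{\left(5 \right)} = 6 + \left(6 - 12 i \sqrt{6}\right) \sqrt{-1 + 5} = 6 + \left(6 - 12 i \sqrt{6}\right) \sqrt{4} = 6 + \left(6 - 12 i \sqrt{6}\right) 2 = 6 + \left(12 - 24 i \sqrt{6}\right) = 18 - 24 i \sqrt{6}$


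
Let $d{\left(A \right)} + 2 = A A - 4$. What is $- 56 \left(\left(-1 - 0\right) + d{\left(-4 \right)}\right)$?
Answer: $-504$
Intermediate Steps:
$d{\left(A \right)} = -6 + A^{2}$ ($d{\left(A \right)} = -2 + \left(A A - 4\right) = -2 + \left(A^{2} - 4\right) = -2 + \left(-4 + A^{2}\right) = -6 + A^{2}$)
$- 56 \left(\left(-1 - 0\right) + d{\left(-4 \right)}\right) = - 56 \left(\left(-1 - 0\right) - \left(6 - \left(-4\right)^{2}\right)\right) = - 56 \left(\left(-1 + 0\right) + \left(-6 + 16\right)\right) = - 56 \left(-1 + 10\right) = \left(-56\right) 9 = -504$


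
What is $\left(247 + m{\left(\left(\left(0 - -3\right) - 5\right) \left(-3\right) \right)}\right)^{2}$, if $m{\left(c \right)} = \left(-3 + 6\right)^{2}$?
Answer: $65536$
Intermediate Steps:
$m{\left(c \right)} = 9$ ($m{\left(c \right)} = 3^{2} = 9$)
$\left(247 + m{\left(\left(\left(0 - -3\right) - 5\right) \left(-3\right) \right)}\right)^{2} = \left(247 + 9\right)^{2} = 256^{2} = 65536$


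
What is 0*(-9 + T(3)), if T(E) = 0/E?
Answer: 0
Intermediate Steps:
T(E) = 0
0*(-9 + T(3)) = 0*(-9 + 0) = 0*(-9) = 0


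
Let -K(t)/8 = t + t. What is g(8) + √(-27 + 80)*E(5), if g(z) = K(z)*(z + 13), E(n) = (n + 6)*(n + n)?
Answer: -2688 + 110*√53 ≈ -1887.2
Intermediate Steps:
K(t) = -16*t (K(t) = -8*(t + t) = -16*t)
E(n) = 2*n*(6 + n) (E(n) = (6 + n)*(2*n) = 2*n*(6 + n))
g(z) = -16*z*(13 + z) (g(z) = (-16*z)*(z + 13) = (-16*z)*(13 + z) = -16*z*(13 + z))
g(8) + √(-27 + 80)*E(5) = -16*8*(13 + 8) + √(-27 + 80)*(2*5*(6 + 5)) = -16*8*21 + √53*(2*5*11) = -2688 + √53*110 = -2688 + 110*√53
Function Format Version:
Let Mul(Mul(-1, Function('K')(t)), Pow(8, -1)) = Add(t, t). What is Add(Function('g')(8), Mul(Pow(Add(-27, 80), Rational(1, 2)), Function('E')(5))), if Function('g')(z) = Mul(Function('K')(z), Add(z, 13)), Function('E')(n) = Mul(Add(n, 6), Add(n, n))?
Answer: Add(-2688, Mul(110, Pow(53, Rational(1, 2)))) ≈ -1887.2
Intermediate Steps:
Function('K')(t) = Mul(-16, t) (Function('K')(t) = Mul(-8, Add(t, t)) = Mul(-8, Mul(2, t)) = Mul(-16, t))
Function('E')(n) = Mul(2, n, Add(6, n)) (Function('E')(n) = Mul(Add(6, n), Mul(2, n)) = Mul(2, n, Add(6, n)))
Function('g')(z) = Mul(-16, z, Add(13, z)) (Function('g')(z) = Mul(Mul(-16, z), Add(z, 13)) = Mul(Mul(-16, z), Add(13, z)) = Mul(-16, z, Add(13, z)))
Add(Function('g')(8), Mul(Pow(Add(-27, 80), Rational(1, 2)), Function('E')(5))) = Add(Mul(-16, 8, Add(13, 8)), Mul(Pow(Add(-27, 80), Rational(1, 2)), Mul(2, 5, Add(6, 5)))) = Add(Mul(-16, 8, 21), Mul(Pow(53, Rational(1, 2)), Mul(2, 5, 11))) = Add(-2688, Mul(Pow(53, Rational(1, 2)), 110)) = Add(-2688, Mul(110, Pow(53, Rational(1, 2))))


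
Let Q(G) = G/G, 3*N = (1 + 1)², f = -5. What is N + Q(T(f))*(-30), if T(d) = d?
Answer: -86/3 ≈ -28.667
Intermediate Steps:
N = 4/3 (N = (1 + 1)²/3 = (⅓)*2² = (⅓)*4 = 4/3 ≈ 1.3333)
Q(G) = 1
N + Q(T(f))*(-30) = 4/3 + 1*(-30) = 4/3 - 30 = -86/3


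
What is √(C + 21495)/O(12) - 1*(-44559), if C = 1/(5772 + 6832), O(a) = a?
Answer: 44559 + √853678313131/75624 ≈ 44571.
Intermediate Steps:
C = 1/12604 ≈ 7.9340e-5
√(C + 21495)/O(12) - 1*(-44559) = √(1/12604 + 21495)/12 - 1*(-44559) = √(270922981/12604)*(1/12) + 44559 = (√853678313131/6302)*(1/12) + 44559 = √853678313131/75624 + 44559 = 44559 + √853678313131/75624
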